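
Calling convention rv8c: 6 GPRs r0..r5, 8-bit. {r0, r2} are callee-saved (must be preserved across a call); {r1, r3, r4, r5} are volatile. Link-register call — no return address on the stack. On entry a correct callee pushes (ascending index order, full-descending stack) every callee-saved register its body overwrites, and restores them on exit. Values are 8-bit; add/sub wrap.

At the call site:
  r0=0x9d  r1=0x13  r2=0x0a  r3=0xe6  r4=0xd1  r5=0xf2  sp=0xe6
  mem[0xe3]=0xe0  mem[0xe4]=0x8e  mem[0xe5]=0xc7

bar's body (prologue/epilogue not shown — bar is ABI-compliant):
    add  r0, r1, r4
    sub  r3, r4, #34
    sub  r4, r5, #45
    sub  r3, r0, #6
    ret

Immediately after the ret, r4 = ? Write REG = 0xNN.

REG = 0xc5

prologue: push r0 → mem[0xe5]=0x9d, sp=0xe5
body[0] add  r0, r1, r4 → r0=0xe4
body[1] sub  r3, r4, #34 → r3=0xaf
body[2] sub  r4, r5, #45 → r4=0xc5
body[3] sub  r3, r0, #6 → r3=0xde
epilogue: pop r0=0x9d, sp=0xe6
r4 is caller-saved → body value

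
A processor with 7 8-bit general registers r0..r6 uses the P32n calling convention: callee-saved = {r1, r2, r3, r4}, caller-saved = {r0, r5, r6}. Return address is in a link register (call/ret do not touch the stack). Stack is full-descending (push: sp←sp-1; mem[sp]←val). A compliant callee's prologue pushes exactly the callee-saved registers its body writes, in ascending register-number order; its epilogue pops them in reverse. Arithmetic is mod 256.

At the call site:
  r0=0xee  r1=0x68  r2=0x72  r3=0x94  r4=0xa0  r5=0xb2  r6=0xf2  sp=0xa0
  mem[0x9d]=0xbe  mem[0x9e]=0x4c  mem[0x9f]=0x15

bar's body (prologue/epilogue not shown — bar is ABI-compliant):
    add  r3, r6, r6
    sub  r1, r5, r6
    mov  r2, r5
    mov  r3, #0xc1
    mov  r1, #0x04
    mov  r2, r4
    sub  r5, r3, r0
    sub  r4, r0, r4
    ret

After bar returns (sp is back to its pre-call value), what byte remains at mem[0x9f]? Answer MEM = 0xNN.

MEM = 0x68

prologue: push r1 → mem[0x9f]=0x68, sp=0x9f
prologue: push r2 → mem[0x9e]=0x72, sp=0x9e
prologue: push r3 → mem[0x9d]=0x94, sp=0x9d
prologue: push r4 → mem[0x9c]=0xa0, sp=0x9c
body[0] add  r3, r6, r6 → r3=0xe4
body[1] sub  r1, r5, r6 → r1=0xc0
body[2] mov  r2, r5 → r2=0xb2
body[3] mov  r3, #0xc1 → r3=0xc1
body[4] mov  r1, #0x04 → r1=0x04
body[5] mov  r2, r4 → r2=0xa0
body[6] sub  r5, r3, r0 → r5=0xd3
body[7] sub  r4, r0, r4 → r4=0x4e
epilogue: pop r4=0xa0, sp=0x9d
epilogue: pop r3=0x94, sp=0x9e
epilogue: pop r2=0x72, sp=0x9f
epilogue: pop r1=0x68, sp=0xa0
prologue pushed ['r1', 'r2', 'r3', 'r4'] at ['0x9f', '0x9e', '0x9d', '0x9c']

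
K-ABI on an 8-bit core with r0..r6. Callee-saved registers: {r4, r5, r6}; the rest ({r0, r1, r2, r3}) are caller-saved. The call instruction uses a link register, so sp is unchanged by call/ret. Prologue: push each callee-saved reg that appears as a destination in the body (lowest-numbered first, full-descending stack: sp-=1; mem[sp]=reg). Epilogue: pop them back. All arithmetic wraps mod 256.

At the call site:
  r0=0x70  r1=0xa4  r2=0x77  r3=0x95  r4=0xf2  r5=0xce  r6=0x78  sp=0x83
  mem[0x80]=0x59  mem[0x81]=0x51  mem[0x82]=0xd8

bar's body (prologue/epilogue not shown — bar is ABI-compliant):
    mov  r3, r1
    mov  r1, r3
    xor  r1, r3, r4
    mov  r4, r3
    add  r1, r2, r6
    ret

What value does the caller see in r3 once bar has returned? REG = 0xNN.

REG = 0xa4

prologue: push r4 -> mem[0x82]=0xf2, sp=0x82
body[0] mov  r3, r1 -> r3=0xa4
body[1] mov  r1, r3 -> r1=0xa4
body[2] xor  r1, r3, r4 -> r1=0x56
body[3] mov  r4, r3 -> r4=0xa4
body[4] add  r1, r2, r6 -> r1=0xef
epilogue: pop r4=0xf2, sp=0x83
r3 is caller-saved -> body value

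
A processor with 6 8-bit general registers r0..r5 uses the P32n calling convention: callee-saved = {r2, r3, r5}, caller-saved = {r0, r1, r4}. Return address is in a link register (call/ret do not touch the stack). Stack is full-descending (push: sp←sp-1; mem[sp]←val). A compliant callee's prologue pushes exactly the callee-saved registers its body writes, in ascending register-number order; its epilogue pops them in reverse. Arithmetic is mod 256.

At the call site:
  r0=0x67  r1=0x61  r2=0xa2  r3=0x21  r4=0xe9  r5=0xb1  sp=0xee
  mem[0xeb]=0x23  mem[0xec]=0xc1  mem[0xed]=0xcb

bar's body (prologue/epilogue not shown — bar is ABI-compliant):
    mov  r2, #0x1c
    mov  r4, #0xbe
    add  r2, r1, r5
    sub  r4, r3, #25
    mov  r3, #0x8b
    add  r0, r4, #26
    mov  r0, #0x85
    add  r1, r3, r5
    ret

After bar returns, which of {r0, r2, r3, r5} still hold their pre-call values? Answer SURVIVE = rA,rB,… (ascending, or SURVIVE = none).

SURVIVE = r2,r3,r5

prologue: push r2 -> mem[0xed]=0xa2, sp=0xed
prologue: push r3 -> mem[0xec]=0x21, sp=0xec
body[0] mov  r2, #0x1c -> r2=0x1c
body[1] mov  r4, #0xbe -> r4=0xbe
body[2] add  r2, r1, r5 -> r2=0x12
body[3] sub  r4, r3, #25 -> r4=0x08
body[4] mov  r3, #0x8b -> r3=0x8b
body[5] add  r0, r4, #26 -> r0=0x22
body[6] mov  r0, #0x85 -> r0=0x85
body[7] add  r1, r3, r5 -> r1=0x3c
epilogue: pop r3=0x21, sp=0xed
epilogue: pop r2=0xa2, sp=0xee
r0: caller-saved, written=True
r2: callee-saved, written=True
r3: callee-saved, written=True
r5: callee-saved, written=False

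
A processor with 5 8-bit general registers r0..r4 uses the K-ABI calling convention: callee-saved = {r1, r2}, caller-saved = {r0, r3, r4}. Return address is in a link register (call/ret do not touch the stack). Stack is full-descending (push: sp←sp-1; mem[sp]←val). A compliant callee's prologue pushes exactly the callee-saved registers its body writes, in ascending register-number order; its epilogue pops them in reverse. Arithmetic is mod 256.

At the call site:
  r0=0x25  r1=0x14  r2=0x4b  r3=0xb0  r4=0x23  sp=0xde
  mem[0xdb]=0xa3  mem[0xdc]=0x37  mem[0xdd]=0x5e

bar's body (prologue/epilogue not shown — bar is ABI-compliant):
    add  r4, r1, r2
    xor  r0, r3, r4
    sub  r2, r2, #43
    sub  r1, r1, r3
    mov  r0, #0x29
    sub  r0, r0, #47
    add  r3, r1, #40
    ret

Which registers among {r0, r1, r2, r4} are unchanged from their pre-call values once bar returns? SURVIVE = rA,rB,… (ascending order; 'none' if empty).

SURVIVE = r1,r2

prologue: push r1 -> mem[0xdd]=0x14, sp=0xdd
prologue: push r2 -> mem[0xdc]=0x4b, sp=0xdc
body[0] add  r4, r1, r2 -> r4=0x5f
body[1] xor  r0, r3, r4 -> r0=0xef
body[2] sub  r2, r2, #43 -> r2=0x20
body[3] sub  r1, r1, r3 -> r1=0x64
body[4] mov  r0, #0x29 -> r0=0x29
body[5] sub  r0, r0, #47 -> r0=0xfa
body[6] add  r3, r1, #40 -> r3=0x8c
epilogue: pop r2=0x4b, sp=0xdd
epilogue: pop r1=0x14, sp=0xde
r0: caller-saved, written=True
r1: callee-saved, written=True
r2: callee-saved, written=True
r4: caller-saved, written=True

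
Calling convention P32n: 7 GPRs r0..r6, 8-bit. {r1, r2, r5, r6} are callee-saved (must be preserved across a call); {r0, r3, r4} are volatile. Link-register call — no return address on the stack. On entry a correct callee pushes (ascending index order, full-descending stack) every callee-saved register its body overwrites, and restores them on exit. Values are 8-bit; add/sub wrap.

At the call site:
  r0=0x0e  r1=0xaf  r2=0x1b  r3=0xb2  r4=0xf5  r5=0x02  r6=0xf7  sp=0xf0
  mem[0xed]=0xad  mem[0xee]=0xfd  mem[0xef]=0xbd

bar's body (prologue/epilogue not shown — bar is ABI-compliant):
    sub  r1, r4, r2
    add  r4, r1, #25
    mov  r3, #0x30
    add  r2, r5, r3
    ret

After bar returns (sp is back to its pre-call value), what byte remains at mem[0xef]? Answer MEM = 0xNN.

MEM = 0xaf

prologue: push r1 → mem[0xef]=0xaf, sp=0xef
prologue: push r2 → mem[0xee]=0x1b, sp=0xee
body[0] sub  r1, r4, r2 → r1=0xda
body[1] add  r4, r1, #25 → r4=0xf3
body[2] mov  r3, #0x30 → r3=0x30
body[3] add  r2, r5, r3 → r2=0x32
epilogue: pop r2=0x1b, sp=0xef
epilogue: pop r1=0xaf, sp=0xf0
prologue pushed ['r1', 'r2'] at ['0xef', '0xee']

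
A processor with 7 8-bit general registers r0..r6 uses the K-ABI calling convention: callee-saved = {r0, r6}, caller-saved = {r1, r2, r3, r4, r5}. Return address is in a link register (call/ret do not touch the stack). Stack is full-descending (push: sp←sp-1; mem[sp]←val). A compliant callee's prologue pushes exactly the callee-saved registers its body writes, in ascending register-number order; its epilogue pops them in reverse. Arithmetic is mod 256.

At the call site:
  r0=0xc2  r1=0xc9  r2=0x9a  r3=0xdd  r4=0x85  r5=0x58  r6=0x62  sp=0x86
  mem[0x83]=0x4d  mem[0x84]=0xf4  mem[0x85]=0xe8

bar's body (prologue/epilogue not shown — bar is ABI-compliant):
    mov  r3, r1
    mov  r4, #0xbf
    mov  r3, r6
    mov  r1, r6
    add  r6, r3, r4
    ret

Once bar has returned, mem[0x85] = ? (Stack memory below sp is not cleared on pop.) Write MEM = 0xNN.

prologue: push r6 -> mem[0x85]=0x62, sp=0x85
body[0] mov  r3, r1 -> r3=0xc9
body[1] mov  r4, #0xbf -> r4=0xbf
body[2] mov  r3, r6 -> r3=0x62
body[3] mov  r1, r6 -> r1=0x62
body[4] add  r6, r3, r4 -> r6=0x21
epilogue: pop r6=0x62, sp=0x86
prologue pushed ['r6'] at ['0x85']

MEM = 0x62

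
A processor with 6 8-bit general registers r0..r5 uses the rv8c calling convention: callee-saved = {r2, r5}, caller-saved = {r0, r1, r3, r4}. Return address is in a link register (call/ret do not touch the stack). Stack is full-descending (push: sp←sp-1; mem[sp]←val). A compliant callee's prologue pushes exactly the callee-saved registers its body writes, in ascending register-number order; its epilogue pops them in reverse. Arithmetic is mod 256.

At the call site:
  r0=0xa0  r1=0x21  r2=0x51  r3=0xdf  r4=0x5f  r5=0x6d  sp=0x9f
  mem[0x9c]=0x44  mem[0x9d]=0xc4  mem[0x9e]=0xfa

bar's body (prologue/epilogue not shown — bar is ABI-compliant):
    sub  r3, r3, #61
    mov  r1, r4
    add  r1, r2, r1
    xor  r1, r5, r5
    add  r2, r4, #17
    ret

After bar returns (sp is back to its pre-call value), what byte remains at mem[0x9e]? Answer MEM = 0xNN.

MEM = 0x51

prologue: push r2 -> mem[0x9e]=0x51, sp=0x9e
body[0] sub  r3, r3, #61 -> r3=0xa2
body[1] mov  r1, r4 -> r1=0x5f
body[2] add  r1, r2, r1 -> r1=0xb0
body[3] xor  r1, r5, r5 -> r1=0x00
body[4] add  r2, r4, #17 -> r2=0x70
epilogue: pop r2=0x51, sp=0x9f
prologue pushed ['r2'] at ['0x9e']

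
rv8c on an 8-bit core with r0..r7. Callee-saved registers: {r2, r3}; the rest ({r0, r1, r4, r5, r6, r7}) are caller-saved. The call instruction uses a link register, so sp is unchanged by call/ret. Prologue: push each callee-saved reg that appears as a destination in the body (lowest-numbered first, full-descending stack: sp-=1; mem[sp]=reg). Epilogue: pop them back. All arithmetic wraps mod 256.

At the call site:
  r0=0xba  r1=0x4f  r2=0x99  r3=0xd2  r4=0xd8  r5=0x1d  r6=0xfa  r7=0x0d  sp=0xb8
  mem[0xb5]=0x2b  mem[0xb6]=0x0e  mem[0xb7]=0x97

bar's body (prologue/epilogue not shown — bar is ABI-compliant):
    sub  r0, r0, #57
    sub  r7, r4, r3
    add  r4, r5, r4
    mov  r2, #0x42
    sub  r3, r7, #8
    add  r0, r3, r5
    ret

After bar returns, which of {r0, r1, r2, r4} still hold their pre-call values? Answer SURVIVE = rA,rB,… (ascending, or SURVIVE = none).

prologue: push r2 → mem[0xb7]=0x99, sp=0xb7
prologue: push r3 → mem[0xb6]=0xd2, sp=0xb6
body[0] sub  r0, r0, #57 → r0=0x81
body[1] sub  r7, r4, r3 → r7=0x06
body[2] add  r4, r5, r4 → r4=0xf5
body[3] mov  r2, #0x42 → r2=0x42
body[4] sub  r3, r7, #8 → r3=0xfe
body[5] add  r0, r3, r5 → r0=0x1b
epilogue: pop r3=0xd2, sp=0xb7
epilogue: pop r2=0x99, sp=0xb8
r0: caller-saved, written=True
r1: caller-saved, written=False
r2: callee-saved, written=True
r4: caller-saved, written=True

SURVIVE = r1,r2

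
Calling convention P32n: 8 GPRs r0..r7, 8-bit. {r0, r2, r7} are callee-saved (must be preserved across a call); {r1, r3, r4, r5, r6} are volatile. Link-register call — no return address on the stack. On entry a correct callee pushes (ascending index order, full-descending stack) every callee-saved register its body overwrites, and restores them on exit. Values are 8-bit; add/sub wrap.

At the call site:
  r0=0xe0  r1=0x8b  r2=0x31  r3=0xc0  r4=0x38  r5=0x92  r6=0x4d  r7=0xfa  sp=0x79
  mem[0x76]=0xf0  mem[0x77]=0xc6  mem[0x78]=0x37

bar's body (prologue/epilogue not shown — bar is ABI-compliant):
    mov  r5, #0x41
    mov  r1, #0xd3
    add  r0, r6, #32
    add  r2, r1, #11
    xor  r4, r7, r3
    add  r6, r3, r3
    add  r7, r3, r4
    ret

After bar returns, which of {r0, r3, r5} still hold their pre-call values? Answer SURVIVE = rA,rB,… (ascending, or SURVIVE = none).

prologue: push r0 → mem[0x78]=0xe0, sp=0x78
prologue: push r2 → mem[0x77]=0x31, sp=0x77
prologue: push r7 → mem[0x76]=0xfa, sp=0x76
body[0] mov  r5, #0x41 → r5=0x41
body[1] mov  r1, #0xd3 → r1=0xd3
body[2] add  r0, r6, #32 → r0=0x6d
body[3] add  r2, r1, #11 → r2=0xde
body[4] xor  r4, r7, r3 → r4=0x3a
body[5] add  r6, r3, r3 → r6=0x80
body[6] add  r7, r3, r4 → r7=0xfa
epilogue: pop r7=0xfa, sp=0x77
epilogue: pop r2=0x31, sp=0x78
epilogue: pop r0=0xe0, sp=0x79
r0: callee-saved, written=True
r3: caller-saved, written=False
r5: caller-saved, written=True

SURVIVE = r0,r3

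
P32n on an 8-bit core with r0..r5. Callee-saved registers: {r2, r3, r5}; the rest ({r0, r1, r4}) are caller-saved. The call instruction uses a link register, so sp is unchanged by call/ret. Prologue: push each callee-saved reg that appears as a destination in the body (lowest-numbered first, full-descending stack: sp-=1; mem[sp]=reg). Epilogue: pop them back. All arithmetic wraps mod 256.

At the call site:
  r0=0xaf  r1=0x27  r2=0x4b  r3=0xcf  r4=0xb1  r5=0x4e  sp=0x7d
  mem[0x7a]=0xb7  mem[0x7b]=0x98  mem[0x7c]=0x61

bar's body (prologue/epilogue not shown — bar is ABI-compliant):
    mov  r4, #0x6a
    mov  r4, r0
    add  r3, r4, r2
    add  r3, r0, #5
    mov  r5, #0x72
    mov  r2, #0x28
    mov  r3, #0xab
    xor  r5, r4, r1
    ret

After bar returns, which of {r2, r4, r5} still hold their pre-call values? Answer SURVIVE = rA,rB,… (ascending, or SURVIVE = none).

SURVIVE = r2,r5

prologue: push r2 → mem[0x7c]=0x4b, sp=0x7c
prologue: push r3 → mem[0x7b]=0xcf, sp=0x7b
prologue: push r5 → mem[0x7a]=0x4e, sp=0x7a
body[0] mov  r4, #0x6a → r4=0x6a
body[1] mov  r4, r0 → r4=0xaf
body[2] add  r3, r4, r2 → r3=0xfa
body[3] add  r3, r0, #5 → r3=0xb4
body[4] mov  r5, #0x72 → r5=0x72
body[5] mov  r2, #0x28 → r2=0x28
body[6] mov  r3, #0xab → r3=0xab
body[7] xor  r5, r4, r1 → r5=0x88
epilogue: pop r5=0x4e, sp=0x7b
epilogue: pop r3=0xcf, sp=0x7c
epilogue: pop r2=0x4b, sp=0x7d
r2: callee-saved, written=True
r4: caller-saved, written=True
r5: callee-saved, written=True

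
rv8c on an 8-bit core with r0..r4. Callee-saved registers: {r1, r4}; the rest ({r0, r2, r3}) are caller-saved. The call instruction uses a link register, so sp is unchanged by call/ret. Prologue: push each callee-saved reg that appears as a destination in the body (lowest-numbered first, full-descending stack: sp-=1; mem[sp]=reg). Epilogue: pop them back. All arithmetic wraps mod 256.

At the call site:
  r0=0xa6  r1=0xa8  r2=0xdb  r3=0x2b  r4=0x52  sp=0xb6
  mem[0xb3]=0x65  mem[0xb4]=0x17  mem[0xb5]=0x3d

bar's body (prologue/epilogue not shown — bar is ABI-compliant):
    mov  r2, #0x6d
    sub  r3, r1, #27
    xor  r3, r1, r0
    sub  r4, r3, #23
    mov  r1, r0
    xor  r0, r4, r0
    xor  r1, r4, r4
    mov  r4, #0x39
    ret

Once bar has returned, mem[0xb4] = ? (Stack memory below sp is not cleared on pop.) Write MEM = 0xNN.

MEM = 0x52

prologue: push r1 → mem[0xb5]=0xa8, sp=0xb5
prologue: push r4 → mem[0xb4]=0x52, sp=0xb4
body[0] mov  r2, #0x6d → r2=0x6d
body[1] sub  r3, r1, #27 → r3=0x8d
body[2] xor  r3, r1, r0 → r3=0x0e
body[3] sub  r4, r3, #23 → r4=0xf7
body[4] mov  r1, r0 → r1=0xa6
body[5] xor  r0, r4, r0 → r0=0x51
body[6] xor  r1, r4, r4 → r1=0x00
body[7] mov  r4, #0x39 → r4=0x39
epilogue: pop r4=0x52, sp=0xb5
epilogue: pop r1=0xa8, sp=0xb6
prologue pushed ['r1', 'r4'] at ['0xb5', '0xb4']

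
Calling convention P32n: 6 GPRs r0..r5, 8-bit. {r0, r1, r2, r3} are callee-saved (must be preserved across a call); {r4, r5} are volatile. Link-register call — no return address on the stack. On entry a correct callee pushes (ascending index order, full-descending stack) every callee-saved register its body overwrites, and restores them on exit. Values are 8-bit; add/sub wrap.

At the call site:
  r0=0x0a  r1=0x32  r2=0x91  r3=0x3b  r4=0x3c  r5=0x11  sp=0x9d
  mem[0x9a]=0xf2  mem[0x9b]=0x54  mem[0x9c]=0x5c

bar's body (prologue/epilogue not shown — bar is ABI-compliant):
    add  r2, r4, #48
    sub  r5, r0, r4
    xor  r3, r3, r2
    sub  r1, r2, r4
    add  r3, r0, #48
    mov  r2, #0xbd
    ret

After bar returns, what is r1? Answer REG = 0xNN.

prologue: push r1 → mem[0x9c]=0x32, sp=0x9c
prologue: push r2 → mem[0x9b]=0x91, sp=0x9b
prologue: push r3 → mem[0x9a]=0x3b, sp=0x9a
body[0] add  r2, r4, #48 → r2=0x6c
body[1] sub  r5, r0, r4 → r5=0xce
body[2] xor  r3, r3, r2 → r3=0x57
body[3] sub  r1, r2, r4 → r1=0x30
body[4] add  r3, r0, #48 → r3=0x3a
body[5] mov  r2, #0xbd → r2=0xbd
epilogue: pop r3=0x3b, sp=0x9b
epilogue: pop r2=0x91, sp=0x9c
epilogue: pop r1=0x32, sp=0x9d
r1 is callee-saved → restored

REG = 0x32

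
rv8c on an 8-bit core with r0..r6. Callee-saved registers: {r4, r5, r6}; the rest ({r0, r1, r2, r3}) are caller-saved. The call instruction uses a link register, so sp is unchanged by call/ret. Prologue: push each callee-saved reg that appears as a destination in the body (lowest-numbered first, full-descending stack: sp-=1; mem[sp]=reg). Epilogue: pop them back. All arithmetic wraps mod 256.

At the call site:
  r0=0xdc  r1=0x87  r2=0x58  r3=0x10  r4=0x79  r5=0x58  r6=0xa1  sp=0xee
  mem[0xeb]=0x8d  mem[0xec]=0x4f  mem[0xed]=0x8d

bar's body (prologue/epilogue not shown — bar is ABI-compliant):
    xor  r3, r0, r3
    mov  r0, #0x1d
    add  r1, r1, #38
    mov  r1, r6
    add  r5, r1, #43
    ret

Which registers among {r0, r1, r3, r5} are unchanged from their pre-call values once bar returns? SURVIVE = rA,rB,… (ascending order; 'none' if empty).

prologue: push r5 → mem[0xed]=0x58, sp=0xed
body[0] xor  r3, r0, r3 → r3=0xcc
body[1] mov  r0, #0x1d → r0=0x1d
body[2] add  r1, r1, #38 → r1=0xad
body[3] mov  r1, r6 → r1=0xa1
body[4] add  r5, r1, #43 → r5=0xcc
epilogue: pop r5=0x58, sp=0xee
r0: caller-saved, written=True
r1: caller-saved, written=True
r3: caller-saved, written=True
r5: callee-saved, written=True

SURVIVE = r5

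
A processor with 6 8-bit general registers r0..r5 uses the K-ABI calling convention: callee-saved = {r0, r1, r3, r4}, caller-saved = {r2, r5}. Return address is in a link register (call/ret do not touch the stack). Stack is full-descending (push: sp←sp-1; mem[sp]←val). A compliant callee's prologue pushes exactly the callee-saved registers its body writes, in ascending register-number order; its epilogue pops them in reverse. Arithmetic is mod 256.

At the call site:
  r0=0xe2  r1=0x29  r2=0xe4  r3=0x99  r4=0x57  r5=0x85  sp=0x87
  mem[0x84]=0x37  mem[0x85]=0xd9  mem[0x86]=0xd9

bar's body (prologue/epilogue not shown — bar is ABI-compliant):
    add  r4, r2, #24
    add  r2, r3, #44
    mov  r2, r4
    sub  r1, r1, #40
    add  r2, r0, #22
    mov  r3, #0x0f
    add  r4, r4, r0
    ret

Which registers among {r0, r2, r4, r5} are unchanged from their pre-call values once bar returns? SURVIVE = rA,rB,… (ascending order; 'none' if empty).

prologue: push r1 -> mem[0x86]=0x29, sp=0x86
prologue: push r3 -> mem[0x85]=0x99, sp=0x85
prologue: push r4 -> mem[0x84]=0x57, sp=0x84
body[0] add  r4, r2, #24 -> r4=0xfc
body[1] add  r2, r3, #44 -> r2=0xc5
body[2] mov  r2, r4 -> r2=0xfc
body[3] sub  r1, r1, #40 -> r1=0x01
body[4] add  r2, r0, #22 -> r2=0xf8
body[5] mov  r3, #0x0f -> r3=0x0f
body[6] add  r4, r4, r0 -> r4=0xde
epilogue: pop r4=0x57, sp=0x85
epilogue: pop r3=0x99, sp=0x86
epilogue: pop r1=0x29, sp=0x87
r0: callee-saved, written=False
r2: caller-saved, written=True
r4: callee-saved, written=True
r5: caller-saved, written=False

SURVIVE = r0,r4,r5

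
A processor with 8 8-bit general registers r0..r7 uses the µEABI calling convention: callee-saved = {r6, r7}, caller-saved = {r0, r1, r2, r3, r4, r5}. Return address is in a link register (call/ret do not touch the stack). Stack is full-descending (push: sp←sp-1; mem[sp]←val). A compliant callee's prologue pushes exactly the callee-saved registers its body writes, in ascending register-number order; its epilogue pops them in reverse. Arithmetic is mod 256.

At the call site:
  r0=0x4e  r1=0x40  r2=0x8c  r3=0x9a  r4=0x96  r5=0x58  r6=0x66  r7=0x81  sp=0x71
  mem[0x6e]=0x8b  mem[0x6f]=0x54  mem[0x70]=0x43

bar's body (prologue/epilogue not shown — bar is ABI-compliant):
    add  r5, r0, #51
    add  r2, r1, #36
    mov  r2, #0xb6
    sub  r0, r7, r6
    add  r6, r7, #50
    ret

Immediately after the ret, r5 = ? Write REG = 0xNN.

prologue: push r6 -> mem[0x70]=0x66, sp=0x70
body[0] add  r5, r0, #51 -> r5=0x81
body[1] add  r2, r1, #36 -> r2=0x64
body[2] mov  r2, #0xb6 -> r2=0xb6
body[3] sub  r0, r7, r6 -> r0=0x1b
body[4] add  r6, r7, #50 -> r6=0xb3
epilogue: pop r6=0x66, sp=0x71
r5 is caller-saved -> body value

REG = 0x81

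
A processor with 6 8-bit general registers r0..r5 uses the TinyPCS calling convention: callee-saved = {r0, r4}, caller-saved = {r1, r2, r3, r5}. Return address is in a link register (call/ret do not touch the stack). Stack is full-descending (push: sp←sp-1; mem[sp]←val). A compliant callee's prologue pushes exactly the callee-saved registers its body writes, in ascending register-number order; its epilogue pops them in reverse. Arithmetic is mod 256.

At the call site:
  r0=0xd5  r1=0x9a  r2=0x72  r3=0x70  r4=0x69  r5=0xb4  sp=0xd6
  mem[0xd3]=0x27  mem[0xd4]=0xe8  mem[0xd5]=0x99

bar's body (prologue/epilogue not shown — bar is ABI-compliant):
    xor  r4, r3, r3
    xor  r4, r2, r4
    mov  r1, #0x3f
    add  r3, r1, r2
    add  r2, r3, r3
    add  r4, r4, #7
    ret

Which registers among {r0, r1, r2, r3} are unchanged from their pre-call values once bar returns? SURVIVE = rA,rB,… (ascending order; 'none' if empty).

SURVIVE = r0

prologue: push r4 → mem[0xd5]=0x69, sp=0xd5
body[0] xor  r4, r3, r3 → r4=0x00
body[1] xor  r4, r2, r4 → r4=0x72
body[2] mov  r1, #0x3f → r1=0x3f
body[3] add  r3, r1, r2 → r3=0xb1
body[4] add  r2, r3, r3 → r2=0x62
body[5] add  r4, r4, #7 → r4=0x79
epilogue: pop r4=0x69, sp=0xd6
r0: callee-saved, written=False
r1: caller-saved, written=True
r2: caller-saved, written=True
r3: caller-saved, written=True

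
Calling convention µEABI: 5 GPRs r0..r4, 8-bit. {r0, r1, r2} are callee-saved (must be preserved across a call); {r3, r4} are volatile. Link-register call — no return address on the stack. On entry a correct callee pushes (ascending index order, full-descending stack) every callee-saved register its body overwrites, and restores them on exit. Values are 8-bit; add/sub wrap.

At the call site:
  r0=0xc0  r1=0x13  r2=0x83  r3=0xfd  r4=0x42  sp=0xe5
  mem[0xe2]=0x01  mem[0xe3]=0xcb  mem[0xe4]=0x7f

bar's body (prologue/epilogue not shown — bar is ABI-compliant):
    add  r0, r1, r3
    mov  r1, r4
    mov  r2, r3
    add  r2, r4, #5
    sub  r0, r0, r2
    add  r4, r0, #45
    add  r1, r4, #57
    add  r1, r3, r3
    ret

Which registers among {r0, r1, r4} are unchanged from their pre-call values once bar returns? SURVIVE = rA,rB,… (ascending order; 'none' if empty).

prologue: push r0 -> mem[0xe4]=0xc0, sp=0xe4
prologue: push r1 -> mem[0xe3]=0x13, sp=0xe3
prologue: push r2 -> mem[0xe2]=0x83, sp=0xe2
body[0] add  r0, r1, r3 -> r0=0x10
body[1] mov  r1, r4 -> r1=0x42
body[2] mov  r2, r3 -> r2=0xfd
body[3] add  r2, r4, #5 -> r2=0x47
body[4] sub  r0, r0, r2 -> r0=0xc9
body[5] add  r4, r0, #45 -> r4=0xf6
body[6] add  r1, r4, #57 -> r1=0x2f
body[7] add  r1, r3, r3 -> r1=0xfa
epilogue: pop r2=0x83, sp=0xe3
epilogue: pop r1=0x13, sp=0xe4
epilogue: pop r0=0xc0, sp=0xe5
r0: callee-saved, written=True
r1: callee-saved, written=True
r4: caller-saved, written=True

SURVIVE = r0,r1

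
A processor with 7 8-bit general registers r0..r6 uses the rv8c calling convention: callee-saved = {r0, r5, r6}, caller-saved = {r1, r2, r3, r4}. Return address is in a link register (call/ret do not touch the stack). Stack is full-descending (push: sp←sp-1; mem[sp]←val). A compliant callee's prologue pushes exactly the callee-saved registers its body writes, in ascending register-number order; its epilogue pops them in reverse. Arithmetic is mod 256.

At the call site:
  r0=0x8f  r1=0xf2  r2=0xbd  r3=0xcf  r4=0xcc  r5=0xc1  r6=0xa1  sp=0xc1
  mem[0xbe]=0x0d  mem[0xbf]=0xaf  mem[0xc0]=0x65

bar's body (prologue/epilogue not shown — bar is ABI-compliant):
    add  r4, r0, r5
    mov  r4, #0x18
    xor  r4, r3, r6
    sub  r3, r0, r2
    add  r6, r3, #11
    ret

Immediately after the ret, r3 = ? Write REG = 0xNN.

prologue: push r6 → mem[0xc0]=0xa1, sp=0xc0
body[0] add  r4, r0, r5 → r4=0x50
body[1] mov  r4, #0x18 → r4=0x18
body[2] xor  r4, r3, r6 → r4=0x6e
body[3] sub  r3, r0, r2 → r3=0xd2
body[4] add  r6, r3, #11 → r6=0xdd
epilogue: pop r6=0xa1, sp=0xc1
r3 is caller-saved → body value

REG = 0xd2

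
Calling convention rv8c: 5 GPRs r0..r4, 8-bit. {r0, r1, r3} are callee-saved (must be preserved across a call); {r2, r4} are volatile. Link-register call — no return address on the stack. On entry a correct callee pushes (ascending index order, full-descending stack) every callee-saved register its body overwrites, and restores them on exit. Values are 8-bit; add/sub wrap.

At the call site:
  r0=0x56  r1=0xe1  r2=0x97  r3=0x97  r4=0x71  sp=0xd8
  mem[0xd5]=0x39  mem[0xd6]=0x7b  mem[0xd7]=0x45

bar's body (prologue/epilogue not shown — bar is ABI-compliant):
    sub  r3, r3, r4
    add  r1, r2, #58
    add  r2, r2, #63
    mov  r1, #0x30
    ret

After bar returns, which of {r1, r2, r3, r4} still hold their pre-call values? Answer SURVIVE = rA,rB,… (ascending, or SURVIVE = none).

SURVIVE = r1,r3,r4

prologue: push r1 → mem[0xd7]=0xe1, sp=0xd7
prologue: push r3 → mem[0xd6]=0x97, sp=0xd6
body[0] sub  r3, r3, r4 → r3=0x26
body[1] add  r1, r2, #58 → r1=0xd1
body[2] add  r2, r2, #63 → r2=0xd6
body[3] mov  r1, #0x30 → r1=0x30
epilogue: pop r3=0x97, sp=0xd7
epilogue: pop r1=0xe1, sp=0xd8
r1: callee-saved, written=True
r2: caller-saved, written=True
r3: callee-saved, written=True
r4: caller-saved, written=False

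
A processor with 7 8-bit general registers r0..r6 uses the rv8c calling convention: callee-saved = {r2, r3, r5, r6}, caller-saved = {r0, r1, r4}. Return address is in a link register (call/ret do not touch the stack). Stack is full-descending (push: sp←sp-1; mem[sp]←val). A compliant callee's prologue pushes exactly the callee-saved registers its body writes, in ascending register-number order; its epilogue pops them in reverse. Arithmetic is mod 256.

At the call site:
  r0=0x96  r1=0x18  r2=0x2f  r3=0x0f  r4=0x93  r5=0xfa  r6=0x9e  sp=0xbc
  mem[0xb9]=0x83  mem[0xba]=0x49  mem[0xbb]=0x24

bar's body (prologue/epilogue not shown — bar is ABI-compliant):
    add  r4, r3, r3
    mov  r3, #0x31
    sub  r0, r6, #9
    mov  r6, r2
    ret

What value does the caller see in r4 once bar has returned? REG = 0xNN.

prologue: push r3 -> mem[0xbb]=0x0f, sp=0xbb
prologue: push r6 -> mem[0xba]=0x9e, sp=0xba
body[0] add  r4, r3, r3 -> r4=0x1e
body[1] mov  r3, #0x31 -> r3=0x31
body[2] sub  r0, r6, #9 -> r0=0x95
body[3] mov  r6, r2 -> r6=0x2f
epilogue: pop r6=0x9e, sp=0xbb
epilogue: pop r3=0x0f, sp=0xbc
r4 is caller-saved -> body value

REG = 0x1e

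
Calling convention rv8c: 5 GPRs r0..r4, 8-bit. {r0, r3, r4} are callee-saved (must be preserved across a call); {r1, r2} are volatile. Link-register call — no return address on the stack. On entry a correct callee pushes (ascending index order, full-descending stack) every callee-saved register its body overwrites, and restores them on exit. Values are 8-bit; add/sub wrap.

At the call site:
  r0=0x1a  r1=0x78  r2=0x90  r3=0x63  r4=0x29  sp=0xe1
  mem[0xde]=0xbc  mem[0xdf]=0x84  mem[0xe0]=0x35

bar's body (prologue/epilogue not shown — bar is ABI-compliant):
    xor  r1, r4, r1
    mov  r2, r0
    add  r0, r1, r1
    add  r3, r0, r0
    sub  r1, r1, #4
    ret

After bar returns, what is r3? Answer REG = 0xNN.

REG = 0x63

prologue: push r0 -> mem[0xe0]=0x1a, sp=0xe0
prologue: push r3 -> mem[0xdf]=0x63, sp=0xdf
body[0] xor  r1, r4, r1 -> r1=0x51
body[1] mov  r2, r0 -> r2=0x1a
body[2] add  r0, r1, r1 -> r0=0xa2
body[3] add  r3, r0, r0 -> r3=0x44
body[4] sub  r1, r1, #4 -> r1=0x4d
epilogue: pop r3=0x63, sp=0xe0
epilogue: pop r0=0x1a, sp=0xe1
r3 is callee-saved -> restored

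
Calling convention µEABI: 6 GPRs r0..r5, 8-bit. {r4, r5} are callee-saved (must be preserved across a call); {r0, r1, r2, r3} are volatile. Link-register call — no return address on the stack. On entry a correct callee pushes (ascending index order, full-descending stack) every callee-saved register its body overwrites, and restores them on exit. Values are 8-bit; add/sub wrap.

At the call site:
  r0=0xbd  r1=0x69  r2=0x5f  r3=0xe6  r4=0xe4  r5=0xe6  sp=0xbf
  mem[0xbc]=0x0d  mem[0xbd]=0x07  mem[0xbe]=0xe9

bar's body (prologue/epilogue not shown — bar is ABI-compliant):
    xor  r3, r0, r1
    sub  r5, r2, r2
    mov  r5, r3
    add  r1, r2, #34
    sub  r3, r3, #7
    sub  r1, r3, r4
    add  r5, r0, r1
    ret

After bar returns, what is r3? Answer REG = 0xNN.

REG = 0xcd

prologue: push r5 -> mem[0xbe]=0xe6, sp=0xbe
body[0] xor  r3, r0, r1 -> r3=0xd4
body[1] sub  r5, r2, r2 -> r5=0x00
body[2] mov  r5, r3 -> r5=0xd4
body[3] add  r1, r2, #34 -> r1=0x81
body[4] sub  r3, r3, #7 -> r3=0xcd
body[5] sub  r1, r3, r4 -> r1=0xe9
body[6] add  r5, r0, r1 -> r5=0xa6
epilogue: pop r5=0xe6, sp=0xbf
r3 is caller-saved -> body value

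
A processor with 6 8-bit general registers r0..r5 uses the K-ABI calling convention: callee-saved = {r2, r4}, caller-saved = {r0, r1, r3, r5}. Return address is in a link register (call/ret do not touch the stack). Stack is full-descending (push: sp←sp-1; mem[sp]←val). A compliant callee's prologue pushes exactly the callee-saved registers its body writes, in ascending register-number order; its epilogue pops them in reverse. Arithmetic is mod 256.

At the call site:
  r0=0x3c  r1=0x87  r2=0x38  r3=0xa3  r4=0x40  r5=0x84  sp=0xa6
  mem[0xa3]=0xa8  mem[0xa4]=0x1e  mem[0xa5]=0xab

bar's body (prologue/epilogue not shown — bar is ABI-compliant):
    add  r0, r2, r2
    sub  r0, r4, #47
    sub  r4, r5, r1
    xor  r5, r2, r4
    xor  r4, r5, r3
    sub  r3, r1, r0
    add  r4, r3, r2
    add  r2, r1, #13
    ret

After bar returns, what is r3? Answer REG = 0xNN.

REG = 0x76

prologue: push r2 → mem[0xa5]=0x38, sp=0xa5
prologue: push r4 → mem[0xa4]=0x40, sp=0xa4
body[0] add  r0, r2, r2 → r0=0x70
body[1] sub  r0, r4, #47 → r0=0x11
body[2] sub  r4, r5, r1 → r4=0xfd
body[3] xor  r5, r2, r4 → r5=0xc5
body[4] xor  r4, r5, r3 → r4=0x66
body[5] sub  r3, r1, r0 → r3=0x76
body[6] add  r4, r3, r2 → r4=0xae
body[7] add  r2, r1, #13 → r2=0x94
epilogue: pop r4=0x40, sp=0xa5
epilogue: pop r2=0x38, sp=0xa6
r3 is caller-saved → body value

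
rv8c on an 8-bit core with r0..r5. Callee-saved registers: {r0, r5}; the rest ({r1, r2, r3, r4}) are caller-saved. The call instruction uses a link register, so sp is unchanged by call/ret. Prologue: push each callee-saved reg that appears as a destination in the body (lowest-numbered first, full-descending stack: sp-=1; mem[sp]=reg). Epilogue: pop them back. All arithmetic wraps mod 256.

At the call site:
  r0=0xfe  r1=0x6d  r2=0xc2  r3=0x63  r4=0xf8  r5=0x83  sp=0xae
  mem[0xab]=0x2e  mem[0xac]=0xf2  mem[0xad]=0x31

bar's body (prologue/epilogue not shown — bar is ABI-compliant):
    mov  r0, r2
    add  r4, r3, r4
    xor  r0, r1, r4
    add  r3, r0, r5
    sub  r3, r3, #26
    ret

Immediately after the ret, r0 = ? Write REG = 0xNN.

REG = 0xfe

prologue: push r0 -> mem[0xad]=0xfe, sp=0xad
body[0] mov  r0, r2 -> r0=0xc2
body[1] add  r4, r3, r4 -> r4=0x5b
body[2] xor  r0, r1, r4 -> r0=0x36
body[3] add  r3, r0, r5 -> r3=0xb9
body[4] sub  r3, r3, #26 -> r3=0x9f
epilogue: pop r0=0xfe, sp=0xae
r0 is callee-saved -> restored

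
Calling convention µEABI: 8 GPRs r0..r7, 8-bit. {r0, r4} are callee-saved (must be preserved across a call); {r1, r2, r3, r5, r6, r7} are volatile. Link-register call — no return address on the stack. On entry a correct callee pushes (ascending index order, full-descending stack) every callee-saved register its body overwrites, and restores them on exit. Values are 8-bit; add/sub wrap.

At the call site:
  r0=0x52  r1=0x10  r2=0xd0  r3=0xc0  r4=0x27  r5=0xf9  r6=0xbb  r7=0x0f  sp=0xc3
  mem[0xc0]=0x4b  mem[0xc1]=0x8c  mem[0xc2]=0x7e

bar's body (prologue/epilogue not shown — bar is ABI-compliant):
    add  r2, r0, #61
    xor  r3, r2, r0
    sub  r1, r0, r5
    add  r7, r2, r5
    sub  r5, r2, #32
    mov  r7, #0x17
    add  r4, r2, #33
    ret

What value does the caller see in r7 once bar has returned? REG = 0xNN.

REG = 0x17

prologue: push r4 -> mem[0xc2]=0x27, sp=0xc2
body[0] add  r2, r0, #61 -> r2=0x8f
body[1] xor  r3, r2, r0 -> r3=0xdd
body[2] sub  r1, r0, r5 -> r1=0x59
body[3] add  r7, r2, r5 -> r7=0x88
body[4] sub  r5, r2, #32 -> r5=0x6f
body[5] mov  r7, #0x17 -> r7=0x17
body[6] add  r4, r2, #33 -> r4=0xb0
epilogue: pop r4=0x27, sp=0xc3
r7 is caller-saved -> body value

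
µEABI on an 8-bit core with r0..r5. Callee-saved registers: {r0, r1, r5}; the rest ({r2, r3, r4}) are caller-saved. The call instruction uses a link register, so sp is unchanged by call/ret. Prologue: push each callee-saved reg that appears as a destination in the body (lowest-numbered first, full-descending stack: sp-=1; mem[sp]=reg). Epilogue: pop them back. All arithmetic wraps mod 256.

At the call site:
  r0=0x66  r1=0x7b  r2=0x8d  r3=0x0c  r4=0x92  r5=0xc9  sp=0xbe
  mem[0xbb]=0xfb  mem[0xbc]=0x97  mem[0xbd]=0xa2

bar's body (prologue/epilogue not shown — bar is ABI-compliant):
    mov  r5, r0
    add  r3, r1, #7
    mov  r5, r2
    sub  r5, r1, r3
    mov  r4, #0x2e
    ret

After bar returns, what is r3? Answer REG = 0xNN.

REG = 0x82

prologue: push r5 -> mem[0xbd]=0xc9, sp=0xbd
body[0] mov  r5, r0 -> r5=0x66
body[1] add  r3, r1, #7 -> r3=0x82
body[2] mov  r5, r2 -> r5=0x8d
body[3] sub  r5, r1, r3 -> r5=0xf9
body[4] mov  r4, #0x2e -> r4=0x2e
epilogue: pop r5=0xc9, sp=0xbe
r3 is caller-saved -> body value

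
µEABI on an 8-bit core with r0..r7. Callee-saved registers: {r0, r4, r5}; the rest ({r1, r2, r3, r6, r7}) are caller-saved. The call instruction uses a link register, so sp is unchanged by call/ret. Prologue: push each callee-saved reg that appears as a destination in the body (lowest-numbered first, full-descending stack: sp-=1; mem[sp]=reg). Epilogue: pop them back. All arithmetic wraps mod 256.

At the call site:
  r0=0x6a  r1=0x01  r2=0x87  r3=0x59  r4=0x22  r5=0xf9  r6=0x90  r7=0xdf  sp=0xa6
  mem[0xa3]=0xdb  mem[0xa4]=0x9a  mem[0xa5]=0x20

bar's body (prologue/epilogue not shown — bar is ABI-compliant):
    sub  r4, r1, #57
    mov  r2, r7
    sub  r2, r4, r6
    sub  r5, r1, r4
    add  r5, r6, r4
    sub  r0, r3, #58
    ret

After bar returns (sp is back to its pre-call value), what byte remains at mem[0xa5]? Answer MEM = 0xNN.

prologue: push r0 -> mem[0xa5]=0x6a, sp=0xa5
prologue: push r4 -> mem[0xa4]=0x22, sp=0xa4
prologue: push r5 -> mem[0xa3]=0xf9, sp=0xa3
body[0] sub  r4, r1, #57 -> r4=0xc8
body[1] mov  r2, r7 -> r2=0xdf
body[2] sub  r2, r4, r6 -> r2=0x38
body[3] sub  r5, r1, r4 -> r5=0x39
body[4] add  r5, r6, r4 -> r5=0x58
body[5] sub  r0, r3, #58 -> r0=0x1f
epilogue: pop r5=0xf9, sp=0xa4
epilogue: pop r4=0x22, sp=0xa5
epilogue: pop r0=0x6a, sp=0xa6
prologue pushed ['r0', 'r4', 'r5'] at ['0xa5', '0xa4', '0xa3']

MEM = 0x6a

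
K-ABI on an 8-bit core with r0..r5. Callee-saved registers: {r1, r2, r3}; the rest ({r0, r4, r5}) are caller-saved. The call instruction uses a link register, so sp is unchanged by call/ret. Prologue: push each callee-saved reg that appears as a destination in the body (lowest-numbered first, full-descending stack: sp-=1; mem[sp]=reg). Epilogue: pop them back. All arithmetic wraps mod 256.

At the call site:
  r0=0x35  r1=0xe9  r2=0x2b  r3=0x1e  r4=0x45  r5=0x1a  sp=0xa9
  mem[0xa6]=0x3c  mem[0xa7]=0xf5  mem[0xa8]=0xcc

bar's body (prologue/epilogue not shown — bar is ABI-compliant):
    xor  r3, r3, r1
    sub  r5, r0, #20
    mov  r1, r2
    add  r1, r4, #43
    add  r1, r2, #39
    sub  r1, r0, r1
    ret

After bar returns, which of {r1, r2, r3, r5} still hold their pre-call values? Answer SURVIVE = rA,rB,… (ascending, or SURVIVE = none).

prologue: push r1 → mem[0xa8]=0xe9, sp=0xa8
prologue: push r3 → mem[0xa7]=0x1e, sp=0xa7
body[0] xor  r3, r3, r1 → r3=0xf7
body[1] sub  r5, r0, #20 → r5=0x21
body[2] mov  r1, r2 → r1=0x2b
body[3] add  r1, r4, #43 → r1=0x70
body[4] add  r1, r2, #39 → r1=0x52
body[5] sub  r1, r0, r1 → r1=0xe3
epilogue: pop r3=0x1e, sp=0xa8
epilogue: pop r1=0xe9, sp=0xa9
r1: callee-saved, written=True
r2: callee-saved, written=False
r3: callee-saved, written=True
r5: caller-saved, written=True

SURVIVE = r1,r2,r3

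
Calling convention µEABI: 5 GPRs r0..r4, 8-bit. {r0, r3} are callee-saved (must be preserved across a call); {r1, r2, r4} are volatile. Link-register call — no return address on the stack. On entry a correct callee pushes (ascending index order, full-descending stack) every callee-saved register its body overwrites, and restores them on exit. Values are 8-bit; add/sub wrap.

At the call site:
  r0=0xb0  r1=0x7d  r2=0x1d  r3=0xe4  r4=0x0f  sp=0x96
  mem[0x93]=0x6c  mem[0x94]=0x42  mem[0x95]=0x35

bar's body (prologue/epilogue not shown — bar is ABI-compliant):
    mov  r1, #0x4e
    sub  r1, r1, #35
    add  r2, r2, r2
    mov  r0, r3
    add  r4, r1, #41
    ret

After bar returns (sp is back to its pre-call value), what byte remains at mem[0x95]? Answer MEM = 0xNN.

prologue: push r0 → mem[0x95]=0xb0, sp=0x95
body[0] mov  r1, #0x4e → r1=0x4e
body[1] sub  r1, r1, #35 → r1=0x2b
body[2] add  r2, r2, r2 → r2=0x3a
body[3] mov  r0, r3 → r0=0xe4
body[4] add  r4, r1, #41 → r4=0x54
epilogue: pop r0=0xb0, sp=0x96
prologue pushed ['r0'] at ['0x95']

MEM = 0xb0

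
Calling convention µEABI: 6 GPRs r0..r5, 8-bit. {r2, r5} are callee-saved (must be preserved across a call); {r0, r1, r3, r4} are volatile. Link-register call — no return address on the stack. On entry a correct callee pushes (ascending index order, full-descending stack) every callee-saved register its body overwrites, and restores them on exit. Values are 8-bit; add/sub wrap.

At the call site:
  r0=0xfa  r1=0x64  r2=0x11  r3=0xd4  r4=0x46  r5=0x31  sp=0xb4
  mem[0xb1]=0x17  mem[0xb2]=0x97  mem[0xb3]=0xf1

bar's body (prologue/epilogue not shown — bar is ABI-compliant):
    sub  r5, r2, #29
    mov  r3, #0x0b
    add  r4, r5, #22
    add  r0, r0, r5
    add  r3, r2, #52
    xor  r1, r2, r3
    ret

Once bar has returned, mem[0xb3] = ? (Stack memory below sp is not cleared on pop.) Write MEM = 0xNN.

MEM = 0x31

prologue: push r5 -> mem[0xb3]=0x31, sp=0xb3
body[0] sub  r5, r2, #29 -> r5=0xf4
body[1] mov  r3, #0x0b -> r3=0x0b
body[2] add  r4, r5, #22 -> r4=0x0a
body[3] add  r0, r0, r5 -> r0=0xee
body[4] add  r3, r2, #52 -> r3=0x45
body[5] xor  r1, r2, r3 -> r1=0x54
epilogue: pop r5=0x31, sp=0xb4
prologue pushed ['r5'] at ['0xb3']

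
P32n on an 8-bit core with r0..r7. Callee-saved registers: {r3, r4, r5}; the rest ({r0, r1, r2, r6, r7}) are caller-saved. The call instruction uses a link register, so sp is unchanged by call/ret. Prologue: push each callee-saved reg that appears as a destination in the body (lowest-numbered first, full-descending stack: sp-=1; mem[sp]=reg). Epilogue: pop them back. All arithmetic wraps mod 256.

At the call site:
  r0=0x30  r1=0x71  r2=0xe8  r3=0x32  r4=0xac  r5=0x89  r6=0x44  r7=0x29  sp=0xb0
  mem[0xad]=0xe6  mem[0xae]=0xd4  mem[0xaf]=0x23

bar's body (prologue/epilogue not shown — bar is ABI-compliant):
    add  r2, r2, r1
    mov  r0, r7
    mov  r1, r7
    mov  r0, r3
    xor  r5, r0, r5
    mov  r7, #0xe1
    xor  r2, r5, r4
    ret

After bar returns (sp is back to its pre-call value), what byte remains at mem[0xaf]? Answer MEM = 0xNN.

MEM = 0x89

prologue: push r5 -> mem[0xaf]=0x89, sp=0xaf
body[0] add  r2, r2, r1 -> r2=0x59
body[1] mov  r0, r7 -> r0=0x29
body[2] mov  r1, r7 -> r1=0x29
body[3] mov  r0, r3 -> r0=0x32
body[4] xor  r5, r0, r5 -> r5=0xbb
body[5] mov  r7, #0xe1 -> r7=0xe1
body[6] xor  r2, r5, r4 -> r2=0x17
epilogue: pop r5=0x89, sp=0xb0
prologue pushed ['r5'] at ['0xaf']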